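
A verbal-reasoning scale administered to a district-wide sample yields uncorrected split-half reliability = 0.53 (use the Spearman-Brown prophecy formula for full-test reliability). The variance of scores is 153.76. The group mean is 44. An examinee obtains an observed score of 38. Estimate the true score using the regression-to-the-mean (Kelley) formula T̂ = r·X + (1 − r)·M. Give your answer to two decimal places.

39.84

Spearman-Brown: r = 2(0.53) / (1 + 0.53) = 1.06000 / 1.53000 ≃ 0.69281
Estimated true score = 0.69281·38 + (1 − 0.69281)·44 ≃ 39.84314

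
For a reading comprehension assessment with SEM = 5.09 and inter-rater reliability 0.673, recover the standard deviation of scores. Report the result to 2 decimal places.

8.90

SD = SEM / √(1 − r) = 5.09 / √0.3270 ≈ 5.09 / 0.5718 ≈ 8.9011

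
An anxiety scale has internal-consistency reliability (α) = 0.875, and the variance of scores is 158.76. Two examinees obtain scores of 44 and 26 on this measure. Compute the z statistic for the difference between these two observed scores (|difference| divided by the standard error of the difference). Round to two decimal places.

σ = 158.76^(1/2) = 12.60000
The standard error of measurement is 12.60000*√(1 − 0.87500) ≈ 12.60000*0.35355 ≈ 4.45477.
Standard error of the difference = 4.45477·√2 ≈ 6.30000
z = |44 − 26| / 6.30000 = 18 / 6.30000 ≈ 2.85714

2.86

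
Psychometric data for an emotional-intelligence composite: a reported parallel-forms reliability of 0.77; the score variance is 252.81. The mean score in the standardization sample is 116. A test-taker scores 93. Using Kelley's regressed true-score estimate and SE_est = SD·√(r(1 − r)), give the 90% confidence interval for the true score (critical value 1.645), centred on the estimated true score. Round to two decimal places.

SD = √252.81 = 15.90000
T̂ = 0.77000(93) + 0.23000(116) ≈ 98.29000
SE_est = SD · √(r(1 − r)) = 15.90000 · √0.17710 ≈ 15.90000 · 0.42083 ≈ 6.69124
CI = 98.29000 ± 1.645 · 6.69124 → [87.28292, 109.29708]

[87.28, 109.30]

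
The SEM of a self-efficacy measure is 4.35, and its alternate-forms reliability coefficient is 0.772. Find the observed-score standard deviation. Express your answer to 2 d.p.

9.11

σ = SEM·(1 − r)^(−1/2) ≃ 4.35*2.09427 ≃ 9.11007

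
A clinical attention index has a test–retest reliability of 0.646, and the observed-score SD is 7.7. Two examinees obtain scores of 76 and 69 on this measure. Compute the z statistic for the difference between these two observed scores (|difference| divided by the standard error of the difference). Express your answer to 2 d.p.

SEM = 7.700*√(1 − 0.646) ≃ 4.581
SE_diff = SEM * √2 ≃ 4.581 * 1.414 ≃ 6.479
z = |76 − 69| / 6.479 = 7 / 6.479 ≃ 1.080

1.08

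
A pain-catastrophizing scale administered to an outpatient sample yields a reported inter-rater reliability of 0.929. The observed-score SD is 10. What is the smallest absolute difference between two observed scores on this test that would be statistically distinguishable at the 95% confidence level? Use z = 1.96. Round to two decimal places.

The standard error of measurement is 10.00000·√(1 − 0.92900) ≈ 10.00000·0.26646 ≈ 2.66458.
Standard error of the difference = 2.66458·√2 ≈ 3.76829
Minimum reliable difference = 1.96 · SE_diff ≈ 1.96 · 3.76829 ≈ 7.38585

7.39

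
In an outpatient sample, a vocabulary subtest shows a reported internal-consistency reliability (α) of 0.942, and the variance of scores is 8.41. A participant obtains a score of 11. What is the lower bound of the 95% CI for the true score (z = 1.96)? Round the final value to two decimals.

σ = 8.41^(1/2) = 2.9000
The standard error of measurement is 2.9000·√(1 − 0.9420) ≈ 2.9000·0.2408 ≈ 0.6984.
1.96 · SEM ≈ 1.3689
Lower limit = 11 − 1.3689 ≈ 9.6311

9.63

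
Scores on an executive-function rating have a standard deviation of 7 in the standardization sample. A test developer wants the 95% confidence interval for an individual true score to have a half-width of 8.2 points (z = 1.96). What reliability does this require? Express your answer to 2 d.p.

SEM needed = half-width / z = 8.2/1.96 ≈ 4.1837
r = 1 − (4.1837/7)² ≈ 1 − 0.3572 ≈ 0.6428

0.64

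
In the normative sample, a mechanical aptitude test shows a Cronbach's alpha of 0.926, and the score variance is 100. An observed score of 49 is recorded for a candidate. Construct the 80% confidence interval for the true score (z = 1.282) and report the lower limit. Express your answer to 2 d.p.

SD = √100 = 10.000
SEM = 10.000·√(1 − 0.926) ≈ 2.720
Margin = 1.282 · 2.720 ≈ 3.487
Lower limit = 49 − 3.487 ≈ 45.513

45.51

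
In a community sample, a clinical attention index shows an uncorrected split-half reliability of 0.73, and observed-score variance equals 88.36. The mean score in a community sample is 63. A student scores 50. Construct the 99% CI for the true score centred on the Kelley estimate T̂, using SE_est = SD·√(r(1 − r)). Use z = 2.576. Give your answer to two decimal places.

[43.24, 60.82]

SD = √88.36 = 9.4000
Spearman-Brown: r = 2(0.73) / (1 + 0.73) = 1.4600 / 1.7300 ≈ 0.8439
T̂ = 0.8439(50) + 0.1561(63) ≈ 52.0289
SE_est = SD * √(r(1 − r)) = 9.4000 * √0.1317 ≈ 9.4000 * 0.3629 ≈ 3.4115
CI = 52.0289 ± 2.576 * 3.4115 → [43.2410, 60.8168]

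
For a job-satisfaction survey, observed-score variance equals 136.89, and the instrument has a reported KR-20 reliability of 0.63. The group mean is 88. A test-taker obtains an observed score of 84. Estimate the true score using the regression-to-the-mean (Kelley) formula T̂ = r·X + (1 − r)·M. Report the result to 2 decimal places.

85.48

Estimated true score = 0.6300·84 + (1 − 0.6300)·88 ≈ 85.4800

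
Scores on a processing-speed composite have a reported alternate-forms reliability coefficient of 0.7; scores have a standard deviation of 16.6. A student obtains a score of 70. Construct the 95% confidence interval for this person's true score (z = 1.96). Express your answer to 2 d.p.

[52.18, 87.82]

SEM = 16.60000×√(1 − 0.70000) ≈ 9.09219
Half-width = 1.96×9.09219 ≈ 17.82070
95% CI: 70 ± 17.82070 = [52.17930, 87.82070]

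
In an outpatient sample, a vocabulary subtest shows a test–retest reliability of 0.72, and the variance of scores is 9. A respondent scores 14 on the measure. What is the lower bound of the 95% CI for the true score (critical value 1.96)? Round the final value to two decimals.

SD = √9 = 3.000
SEM = 3.000 · √(1 − 0.720) = 3.000 · √0.280 ≈ 3.000 · 0.529 ≈ 1.587
1.96 · SEM ≈ 3.111
Lower limit = 14 − 3.111 ≈ 10.889

10.89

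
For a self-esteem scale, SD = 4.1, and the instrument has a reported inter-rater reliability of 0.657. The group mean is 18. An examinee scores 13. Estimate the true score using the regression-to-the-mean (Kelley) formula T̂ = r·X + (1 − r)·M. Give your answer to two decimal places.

14.72

Estimated true score = 0.6570*13 + (1 − 0.6570)*18 ≈ 14.7150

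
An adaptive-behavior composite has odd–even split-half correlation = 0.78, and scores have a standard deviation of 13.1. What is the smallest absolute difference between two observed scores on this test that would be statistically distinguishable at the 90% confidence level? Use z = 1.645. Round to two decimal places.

r_full = 2·0.78 / (1 + 0.78) ≈ 0.876
SEM = 13.100*√(1 − 0.876) ≈ 4.605
Standard error of the difference = 4.605·√2 ≈ 6.513
Smallest detectable difference = 1.645*6.513 ≈ 10.714

10.71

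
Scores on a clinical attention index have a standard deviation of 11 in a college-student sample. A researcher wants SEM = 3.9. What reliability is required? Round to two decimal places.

0.87

r = 1 − (SEM / SD)² = 1 − (3.900 / 11)² ≈ 1 − 0.126 ≈ 0.874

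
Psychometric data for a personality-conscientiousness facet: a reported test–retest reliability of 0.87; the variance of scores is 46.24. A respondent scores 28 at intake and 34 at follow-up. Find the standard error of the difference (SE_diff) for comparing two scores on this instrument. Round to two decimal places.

3.47

SD = √46.24 ≈ 6.8000
SEM = 6.8000 · √(1 − 0.8700) = 6.8000 · √0.1300 ≈ 6.8000 · 0.3606 ≈ 2.4518
SE_diff = SEM · √2 ≈ 2.4518 · 1.4142 ≈ 3.4673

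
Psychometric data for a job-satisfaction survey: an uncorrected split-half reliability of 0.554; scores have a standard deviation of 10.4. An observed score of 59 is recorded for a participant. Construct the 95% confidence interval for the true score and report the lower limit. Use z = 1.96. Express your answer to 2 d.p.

48.08

Spearman-Brown: r = 2(0.554) / (1 + 0.554) = 1.108 / 1.554 ≈ 0.713
SEM = 10.400 × √(1 − 0.713) = 10.400 × √0.287 ≈ 10.400 × 0.536 ≈ 5.572
Margin = 1.96 × 5.572 ≈ 10.920
Lower bound: 59 − 10.920 = 48.080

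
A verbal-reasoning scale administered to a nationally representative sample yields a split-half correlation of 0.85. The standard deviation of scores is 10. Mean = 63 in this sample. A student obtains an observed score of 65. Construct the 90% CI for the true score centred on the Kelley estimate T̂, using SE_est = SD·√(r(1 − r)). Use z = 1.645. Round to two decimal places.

[60.35, 69.33]

Full-length reliability (Spearman-Brown) = 2(0.85)/(1+0.85) ≈ 0.919
T̂ = r·X + (1 − r)·M = 0.919·65 + 0.081·63 ≈ 59.730 + 5.108 ≈ 64.838
SE_est = 10.000·√(0.919·0.081) ≈ 2.730
CI = 64.838 ± 1.645 · 2.730 → [60.348, 69.328]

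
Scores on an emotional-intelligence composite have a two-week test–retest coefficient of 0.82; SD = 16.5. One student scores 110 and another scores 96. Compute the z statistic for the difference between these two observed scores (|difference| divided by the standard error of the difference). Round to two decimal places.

1.41

SEM = 16.500 · √(1 − 0.820) = 16.500 · √0.180 ≃ 16.500 · 0.424 ≃ 7.000
SE_diff = √2 · SEM ≃ 9.900
z = 14 / 9.900 ≃ 1.414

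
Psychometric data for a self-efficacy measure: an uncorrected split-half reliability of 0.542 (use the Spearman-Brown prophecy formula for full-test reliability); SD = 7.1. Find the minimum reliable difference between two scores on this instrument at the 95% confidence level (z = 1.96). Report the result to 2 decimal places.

Spearman-Brown: r = 2(0.542) / (1 + 0.542) = 1.0840 / 1.5420 ≃ 0.7030
SEM = 7.1000 × √(1 − 0.7030) = 7.1000 × √0.2970 ≃ 7.1000 × 0.5450 ≃ 3.8694
Standard error of the difference = 3.8694·√2 ≃ 5.4722
Smallest detectable difference = 1.96×5.4722 ≃ 10.7256

10.73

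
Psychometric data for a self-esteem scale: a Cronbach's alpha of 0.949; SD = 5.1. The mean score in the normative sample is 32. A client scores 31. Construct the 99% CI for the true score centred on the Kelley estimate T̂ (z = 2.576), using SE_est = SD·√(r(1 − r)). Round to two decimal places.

T̂ = 0.949(31) + 0.051(32) ≈ 31.051
SE_est = 5.100·√[r(1 − r)] ≈ 1.122
99% CI: 31.051 ± 2.890 ≈ (28.161, 33.941)

[28.16, 33.94]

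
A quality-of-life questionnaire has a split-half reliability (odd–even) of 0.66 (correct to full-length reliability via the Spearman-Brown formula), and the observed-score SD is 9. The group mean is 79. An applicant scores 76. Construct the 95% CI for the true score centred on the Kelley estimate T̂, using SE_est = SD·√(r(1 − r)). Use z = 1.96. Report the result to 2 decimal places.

Spearman-Brown: r = 2(0.66) / (1 + 0.66) = 1.320 / 1.660 ≈ 0.795
Estimated true score = 0.795*76 + (1 − 0.795)*79 ≈ 76.614
SE_est = SD * √(r(1 − r)) = 9.000 * √0.163 ≈ 9.000 * 0.404 ≈ 3.632
CI = 76.614 ± 1.96 * 3.632 → [69.495, 83.733]

[69.50, 83.73]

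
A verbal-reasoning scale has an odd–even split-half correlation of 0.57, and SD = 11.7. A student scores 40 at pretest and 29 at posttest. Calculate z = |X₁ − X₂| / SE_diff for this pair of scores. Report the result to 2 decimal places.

1.27

r_full = 2·0.57 / (1 + 0.57) ≈ 0.726
SEM = 11.700*√(1 − 0.726) ≈ 6.123
Standard error of the difference = 6.123·√2 ≈ 8.659
z = 11 / 8.659 ≈ 1.270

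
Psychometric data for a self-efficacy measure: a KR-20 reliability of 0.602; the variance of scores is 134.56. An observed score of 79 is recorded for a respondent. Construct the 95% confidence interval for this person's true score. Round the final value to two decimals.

[64.66, 93.34]

SD = √134.56 = 11.600
SEM = 11.600 * √(1 − 0.602) = 11.600 * √0.398 ≈ 11.600 * 0.631 ≈ 7.318
Half-width = 1.96*7.318 ≈ 14.344
CI = 79 ± 14.344 → [64.656, 93.344]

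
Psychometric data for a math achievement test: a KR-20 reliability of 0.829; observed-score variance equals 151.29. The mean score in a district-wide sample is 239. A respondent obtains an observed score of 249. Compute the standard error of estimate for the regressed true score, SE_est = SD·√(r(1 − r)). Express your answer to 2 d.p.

4.63

SD = √151.29 ≈ 12.3000
SE_est = SD × √(r(1 − r)) = 12.3000 × √0.1418 ≈ 12.3000 × 0.3765 ≈ 4.6311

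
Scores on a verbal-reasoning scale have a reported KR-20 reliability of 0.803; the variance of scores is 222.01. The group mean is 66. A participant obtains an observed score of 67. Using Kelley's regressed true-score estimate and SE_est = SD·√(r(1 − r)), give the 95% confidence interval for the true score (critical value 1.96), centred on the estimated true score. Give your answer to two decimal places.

[55.19, 78.42]

σ = 222.01^(1/2) = 14.9000
Estimated true score = 0.8030×67 + (1 − 0.8030)×66 ≈ 66.8030
SE_est = SD × √(r(1 − r)) = 14.9000 × √0.1582 ≈ 14.9000 × 0.3977 ≈ 5.9262
CI = 66.8030 ± 1.96 × 5.9262 → [55.1876, 78.4184]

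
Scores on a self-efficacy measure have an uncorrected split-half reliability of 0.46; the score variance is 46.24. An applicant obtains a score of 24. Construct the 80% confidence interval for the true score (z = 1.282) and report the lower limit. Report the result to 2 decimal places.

18.70

SD = √46.24 = 6.80000
r_full = 2·0.46 / (1 + 0.46) ≈ 0.63014
SEM = 6.80000*√(1 − 0.63014) ≈ 4.13551
Margin = 1.282 * 4.13551 ≈ 5.30173
Lower limit = 24 − 5.30173 ≈ 18.69827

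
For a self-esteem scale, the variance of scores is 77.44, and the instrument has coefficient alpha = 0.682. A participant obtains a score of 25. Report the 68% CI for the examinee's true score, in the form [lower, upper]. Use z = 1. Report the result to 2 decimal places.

[20.04, 29.96]

SD = √77.44 = 8.8000
The standard error of measurement is 8.8000·√(1 − 0.6820) ≈ 8.8000·0.5639 ≈ 4.9625.
Half-width = 1·4.9625 ≈ 4.9625
Interval: (20.0375, 29.9625)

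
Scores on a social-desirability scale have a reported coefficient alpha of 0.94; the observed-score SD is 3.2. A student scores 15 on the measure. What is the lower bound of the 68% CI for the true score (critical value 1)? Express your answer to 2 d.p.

14.22

SEM = 3.200 · √(1 − 0.940) = 3.200 · √0.060 ≈ 3.200 · 0.245 ≈ 0.784
Margin = 1 · 0.784 ≈ 0.784
Lower bound: 15 − 0.784 = 14.216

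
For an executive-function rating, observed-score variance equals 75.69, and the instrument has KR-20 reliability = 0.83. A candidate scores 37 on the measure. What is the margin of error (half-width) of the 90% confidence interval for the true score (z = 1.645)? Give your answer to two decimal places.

SD = √75.69 ≈ 8.700
SEM = 8.700·√(1 − 0.830) ≈ 3.587
1.645 · SEM ≈ 5.901

5.90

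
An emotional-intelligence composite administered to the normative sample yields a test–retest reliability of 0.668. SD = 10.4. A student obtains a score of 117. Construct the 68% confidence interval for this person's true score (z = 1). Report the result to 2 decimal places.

[111.01, 122.99]

The standard error of measurement is 10.400·√(1 − 0.668) ≃ 10.400·0.576 ≃ 5.992.
1 · SEM ≃ 5.992
68% CI: 117 ± 5.992 = [111.008, 122.992]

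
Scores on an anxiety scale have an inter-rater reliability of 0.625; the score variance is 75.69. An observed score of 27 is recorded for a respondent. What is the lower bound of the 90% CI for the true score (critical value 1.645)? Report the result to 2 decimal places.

σ = 75.69^(1/2) = 8.70000
SEM = 8.70000×√(1 − 0.62500) ≃ 5.32764
Margin = 1.645 × 5.32764 ≃ 8.76397
Lower limit = 27 − 8.76397 ≃ 18.23603

18.24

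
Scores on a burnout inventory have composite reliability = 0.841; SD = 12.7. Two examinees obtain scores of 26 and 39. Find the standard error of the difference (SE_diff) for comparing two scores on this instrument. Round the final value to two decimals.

SEM = 12.700 × √(1 − 0.841) = 12.700 × √0.159 ≈ 12.700 × 0.399 ≈ 5.064
SE_diff = √2 × SEM ≈ 7.162

7.16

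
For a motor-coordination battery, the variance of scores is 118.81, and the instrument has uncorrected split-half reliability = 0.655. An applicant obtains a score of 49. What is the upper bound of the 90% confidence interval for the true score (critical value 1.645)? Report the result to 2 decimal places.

σ = 118.81^(1/2) = 10.900
Spearman-Brown: r = 2(0.655) / (1 + 0.655) = 1.310 / 1.655 ≃ 0.792
The standard error of measurement is 10.900·√(1 − 0.792) ≃ 10.900·0.457 ≃ 4.977.
Margin = 1.645 · 4.977 ≃ 8.187
Upper limit = 49 + 8.187 ≃ 57.187

57.19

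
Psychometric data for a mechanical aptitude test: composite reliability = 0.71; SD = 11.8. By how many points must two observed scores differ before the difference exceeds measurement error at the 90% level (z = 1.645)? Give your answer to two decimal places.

14.78

SEM = 11.8000 · √(1 − 0.7100) = 11.8000 · √0.2900 ≈ 11.8000 · 0.5385 ≈ 6.3545
Standard error of the difference = 6.3545·√2 ≈ 8.9866
Smallest detectable difference = 1.645·8.9866 ≈ 14.7830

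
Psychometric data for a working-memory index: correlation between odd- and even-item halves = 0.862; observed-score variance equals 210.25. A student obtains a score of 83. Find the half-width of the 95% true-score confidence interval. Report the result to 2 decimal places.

7.74

σ = 210.25^(1/2) = 14.50000
Spearman-Brown: r = 2(0.862) / (1 + 0.862) = 1.72400 / 1.86200 ≈ 0.92589
SEM = 14.50000·√(1 − 0.92589) ≈ 3.94746
Margin = 1.96 · 3.94746 ≈ 7.73702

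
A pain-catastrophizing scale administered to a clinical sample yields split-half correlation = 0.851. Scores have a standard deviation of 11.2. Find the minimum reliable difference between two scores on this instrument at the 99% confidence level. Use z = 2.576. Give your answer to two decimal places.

11.58

Full-length reliability (Spearman-Brown) = 2(0.851)/(1+0.851) ≈ 0.9195
The standard error of measurement is 11.2000*√(1 − 0.9195) ≈ 11.2000*0.2837 ≈ 3.1777.
Standard error of the difference = 3.1777·√2 ≈ 4.4939
Smallest detectable difference = 2.576*4.4939 ≈ 11.5763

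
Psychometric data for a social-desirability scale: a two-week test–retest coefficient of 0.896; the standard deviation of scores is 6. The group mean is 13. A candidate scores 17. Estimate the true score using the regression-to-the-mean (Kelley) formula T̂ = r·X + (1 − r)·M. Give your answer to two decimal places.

16.58

Estimated true score = 0.89600×17 + (1 − 0.89600)×13 ≈ 16.58400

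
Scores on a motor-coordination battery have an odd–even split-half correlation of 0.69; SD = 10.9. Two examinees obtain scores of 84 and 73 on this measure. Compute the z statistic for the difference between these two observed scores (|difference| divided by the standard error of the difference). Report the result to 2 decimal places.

r_full = 2·0.69 / (1 + 0.69) ≈ 0.817
SEM = 10.900×√(1 − 0.817) ≈ 4.668
Standard error of the difference = 4.668·√2 ≈ 6.602
z = |84 − 73| / 6.602 = 11 / 6.602 ≈ 1.666

1.67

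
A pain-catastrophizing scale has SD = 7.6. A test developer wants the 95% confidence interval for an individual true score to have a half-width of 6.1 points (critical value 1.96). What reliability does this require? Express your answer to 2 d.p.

Required SEM = 6.1 / 1.96 ≈ 3.112
Required reliability = 1 − (SEM/SD)² = 1 − 0.168 ≈ 0.832

0.83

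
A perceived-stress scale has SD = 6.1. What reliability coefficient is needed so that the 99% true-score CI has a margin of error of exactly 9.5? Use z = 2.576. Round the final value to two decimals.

SEM needed = half-width / z = 9.5/2.576 ≈ 3.6879
Required reliability = 1 − (SEM/SD)² = 1 − 0.3655 ≈ 0.6345

0.63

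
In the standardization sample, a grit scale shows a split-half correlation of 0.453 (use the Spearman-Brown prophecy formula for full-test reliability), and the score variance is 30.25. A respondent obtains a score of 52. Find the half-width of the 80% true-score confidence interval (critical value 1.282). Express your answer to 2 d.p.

4.33

SD = √30.25 = 5.5000
r_full = 2·0.453 / (1 + 0.453) ≈ 0.6235
SEM = 5.5000 · √(1 − 0.6235) = 5.5000 · √0.3765 ≈ 5.5000 · 0.6136 ≈ 3.3746
Margin = 1.282 · 3.3746 ≈ 4.3262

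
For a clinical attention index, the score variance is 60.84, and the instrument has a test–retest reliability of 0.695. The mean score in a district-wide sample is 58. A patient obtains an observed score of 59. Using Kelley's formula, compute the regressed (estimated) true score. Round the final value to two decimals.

58.70

T̂ = r·X + (1 − r)·M = 0.695·59 + 0.305·58 = 41.005 + 17.690 ≈ 58.695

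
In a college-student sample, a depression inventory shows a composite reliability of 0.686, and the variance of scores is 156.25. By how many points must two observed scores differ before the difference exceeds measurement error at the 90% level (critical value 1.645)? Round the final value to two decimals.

σ = 156.25^(1/2) = 12.5000
SEM = 12.5000*√(1 − 0.6860) ≈ 7.0045
SE_diff = SEM * √2 ≈ 7.0045 * 1.4142 ≈ 9.9058
Smallest detectable difference = 1.645*9.9058 ≈ 16.2951

16.30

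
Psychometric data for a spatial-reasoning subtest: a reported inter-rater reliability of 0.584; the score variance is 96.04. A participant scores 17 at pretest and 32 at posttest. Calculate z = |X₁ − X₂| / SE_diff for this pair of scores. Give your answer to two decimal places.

1.68

SD = √96.04 = 9.800
SEM = 9.800 * √(1 − 0.584) = 9.800 * √0.416 ≃ 9.800 * 0.645 ≃ 6.321
SE_diff = √2 * SEM ≃ 8.939
z = |17 − 32| / 8.939 = 15 / 8.939 ≃ 1.678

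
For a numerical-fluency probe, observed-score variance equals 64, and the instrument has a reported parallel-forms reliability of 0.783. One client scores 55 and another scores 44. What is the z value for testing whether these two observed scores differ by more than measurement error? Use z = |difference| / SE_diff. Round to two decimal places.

SD = √64 = 8.0000
SEM = 8.0000 · √(1 − 0.7830) = 8.0000 · √0.2170 ≈ 8.0000 · 0.4658 ≈ 3.7267
SE_diff = √2 · SEM ≈ 5.2703
z = 11 / 5.2703 ≈ 2.0872

2.09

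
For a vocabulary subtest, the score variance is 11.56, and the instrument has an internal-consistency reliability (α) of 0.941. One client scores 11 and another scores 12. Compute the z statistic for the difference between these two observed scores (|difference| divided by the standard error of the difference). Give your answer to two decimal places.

SD = √11.56 = 3.4000
SEM = 3.4000 · √(1 − 0.9410) = 3.4000 · √0.0590 ≈ 3.4000 · 0.2429 ≈ 0.8259
Standard error of the difference = 0.8259·√2 ≈ 1.1679
z = 1 / 1.1679 ≈ 0.8562

0.86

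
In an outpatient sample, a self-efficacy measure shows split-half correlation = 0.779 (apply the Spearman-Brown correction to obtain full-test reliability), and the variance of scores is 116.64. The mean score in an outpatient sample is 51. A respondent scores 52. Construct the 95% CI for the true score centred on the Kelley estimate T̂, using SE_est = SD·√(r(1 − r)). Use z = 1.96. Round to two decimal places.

SD = √116.64 ≈ 10.800
r_full = 2·0.779 / (1 + 0.779) ≈ 0.876
T̂ = r·X + (1 − r)·M = 0.876·52 + 0.124·51 ≈ 45.540 + 6.336 ≈ 51.876
SE_est = SD · √(r(1 − r)) = 10.800 · √0.109 ≈ 10.800 · 0.330 ≈ 3.562
95% CI: 51.876 ± 6.982 ≈ (44.894, 58.858)

[44.89, 58.86]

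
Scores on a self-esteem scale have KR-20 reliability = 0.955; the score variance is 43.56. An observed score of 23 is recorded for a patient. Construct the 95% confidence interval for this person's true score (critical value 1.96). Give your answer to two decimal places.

σ = 43.56^(1/2) = 6.60000
The standard error of measurement is 6.60000×√(1 − 0.95500) ≈ 6.60000×0.21213 ≈ 1.40007.
Margin = 1.96 × 1.40007 ≈ 2.74414
Interval: (20.25586, 25.74414)

[20.26, 25.74]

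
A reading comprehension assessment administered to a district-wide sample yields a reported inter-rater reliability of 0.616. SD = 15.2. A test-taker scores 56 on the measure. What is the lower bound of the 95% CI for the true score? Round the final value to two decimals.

SEM = 15.2000*√(1 − 0.6160) ≈ 9.4191
1.96 * SEM ≈ 18.4614
Lower limit = 56 − 18.4614 ≈ 37.5386

37.54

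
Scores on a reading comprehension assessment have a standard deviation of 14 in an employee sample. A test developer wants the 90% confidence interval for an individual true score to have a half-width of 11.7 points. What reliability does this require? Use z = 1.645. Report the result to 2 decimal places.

0.74

SEM needed = half-width / z = 11.7/1.645 ≈ 7.112
r = 1 − (SEM / SD)² = 1 − (7.112 / 14)² ≈ 1 − 0.258 ≈ 0.742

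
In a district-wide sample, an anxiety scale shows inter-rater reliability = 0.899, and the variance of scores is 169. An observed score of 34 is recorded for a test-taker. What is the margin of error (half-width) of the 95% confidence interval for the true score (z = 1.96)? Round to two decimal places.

8.10

SD = √169 ≃ 13.000
SEM = 13.000*√(1 − 0.899) ≃ 4.131
1.96 * SEM ≃ 8.098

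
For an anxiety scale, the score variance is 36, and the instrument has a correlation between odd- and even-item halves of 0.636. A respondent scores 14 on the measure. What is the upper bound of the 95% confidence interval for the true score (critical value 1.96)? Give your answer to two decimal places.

19.55

SD = √36 ≈ 6.000
r_full = 2·0.636 / (1 + 0.636) ≈ 0.778
SEM = 6.000 * √(1 − 0.778) = 6.000 * √0.222 ≈ 6.000 * 0.472 ≈ 2.830
1.96 * SEM ≈ 5.547
Upper bound: 14 + 5.547 = 19.547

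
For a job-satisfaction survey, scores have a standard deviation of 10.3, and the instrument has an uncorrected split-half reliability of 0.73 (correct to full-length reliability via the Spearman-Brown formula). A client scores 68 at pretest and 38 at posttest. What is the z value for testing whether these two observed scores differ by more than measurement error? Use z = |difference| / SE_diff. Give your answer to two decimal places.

Spearman-Brown: r = 2(0.73) / (1 + 0.73) = 1.460 / 1.730 ≃ 0.844
SEM = 10.300 · √(1 − 0.844) = 10.300 · √0.156 ≃ 10.300 · 0.395 ≃ 4.069
SE_diff = √2 · SEM ≃ 5.755
z = 30 / 5.755 ≃ 5.213

5.21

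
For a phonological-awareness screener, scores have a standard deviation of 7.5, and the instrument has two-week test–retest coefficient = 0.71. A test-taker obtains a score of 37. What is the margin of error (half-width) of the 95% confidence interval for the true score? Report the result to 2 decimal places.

SEM = 7.5000 * √(1 − 0.7100) = 7.5000 * √0.2900 ≃ 7.5000 * 0.5385 ≃ 4.0389
Margin = 1.96 * 4.0389 ≃ 7.9162

7.92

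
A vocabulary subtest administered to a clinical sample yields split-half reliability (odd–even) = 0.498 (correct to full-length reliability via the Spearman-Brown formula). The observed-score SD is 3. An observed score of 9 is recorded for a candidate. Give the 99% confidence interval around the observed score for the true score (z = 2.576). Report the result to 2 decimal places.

[4.53, 13.47]

Full-length reliability (Spearman-Brown) = 2(0.498)/(1+0.498) ≈ 0.6649
SEM = 3.0000 × √(1 − 0.6649) = 3.0000 × √0.3351 ≈ 3.0000 × 0.5789 ≈ 1.7367
2.576 × SEM ≈ 4.4737
99% CI: 9 ± 4.4737 = [4.5263, 13.4737]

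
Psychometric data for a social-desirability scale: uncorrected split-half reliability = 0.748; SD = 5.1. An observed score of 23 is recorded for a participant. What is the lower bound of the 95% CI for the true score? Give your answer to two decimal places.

19.20

r_full = 2·0.748 / (1 + 0.748) ≃ 0.8558
SEM = 5.1000 * √(1 − 0.8558) = 5.1000 * √0.1442 ≃ 5.1000 * 0.3797 ≃ 1.9364
1.96 * SEM ≃ 3.7954
Lower bound: 23 − 3.7954 = 19.2046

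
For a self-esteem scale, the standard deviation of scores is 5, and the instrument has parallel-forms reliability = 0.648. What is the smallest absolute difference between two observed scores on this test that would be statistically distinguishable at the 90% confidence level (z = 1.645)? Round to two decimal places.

SEM = 5.0000 × √(1 − 0.6480) = 5.0000 × √0.3520 ≈ 5.0000 × 0.5933 ≈ 2.9665
SE_diff = SEM × √2 ≈ 2.9665 × 1.4142 ≈ 4.1952
Minimum reliable difference = 1.645 × SE_diff ≈ 1.645 × 4.1952 ≈ 6.9012

6.90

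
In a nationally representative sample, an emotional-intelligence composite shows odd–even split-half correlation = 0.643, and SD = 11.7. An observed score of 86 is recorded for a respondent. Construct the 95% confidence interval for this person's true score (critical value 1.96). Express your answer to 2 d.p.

[75.31, 96.69]

r_full = 2·0.643 / (1 + 0.643) ≈ 0.783
SEM = 11.700 × √(1 − 0.783) = 11.700 × √0.217 ≈ 11.700 × 0.466 ≈ 5.454
Margin = 1.96 × 5.454 ≈ 10.689
Interval: (75.311, 96.689)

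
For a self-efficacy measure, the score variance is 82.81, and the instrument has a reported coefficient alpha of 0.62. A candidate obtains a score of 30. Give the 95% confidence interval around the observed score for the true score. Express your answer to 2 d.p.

SD = √82.81 ≈ 9.1000
SEM = 9.1000 × √(1 − 0.6200) = 9.1000 × √0.3800 ≈ 9.1000 × 0.6164 ≈ 5.6096
1.96 × SEM ≈ 10.9948
95% CI: 30 ± 10.9948 = [19.0052, 40.9948]

[19.01, 40.99]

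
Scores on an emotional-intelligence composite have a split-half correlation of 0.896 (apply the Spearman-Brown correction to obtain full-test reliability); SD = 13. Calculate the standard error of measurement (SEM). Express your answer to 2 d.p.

3.04

r_full = 2·0.896 / (1 + 0.896) ≈ 0.9451
SEM = 13.0000*√(1 − 0.9451) ≈ 3.0447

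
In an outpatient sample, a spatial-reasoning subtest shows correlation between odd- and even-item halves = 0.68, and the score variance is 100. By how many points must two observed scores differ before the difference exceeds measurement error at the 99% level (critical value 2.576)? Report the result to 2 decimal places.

SD = √100 ≈ 10.000
Spearman-Brown: r = 2(0.68) / (1 + 0.68) = 1.360 / 1.680 ≈ 0.810
The standard error of measurement is 10.000·√(1 − 0.810) ≈ 10.000·0.436 ≈ 4.364.
Standard error of the difference = 4.364·√2 ≈ 6.172
Smallest detectable difference = 2.576·6.172 ≈ 15.899

15.90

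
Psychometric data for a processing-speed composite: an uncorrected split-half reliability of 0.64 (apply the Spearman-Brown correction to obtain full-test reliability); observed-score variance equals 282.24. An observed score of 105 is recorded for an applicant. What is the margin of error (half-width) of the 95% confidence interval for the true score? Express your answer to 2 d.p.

15.43

SD = √282.24 ≈ 16.8000
Spearman-Brown: r = 2(0.64) / (1 + 0.64) = 1.2800 / 1.6400 ≈ 0.7805
SEM = 16.8000 · √(1 − 0.7805) = 16.8000 · √0.2195 ≈ 16.8000 · 0.4685 ≈ 7.8712
Half-width = 1.96·7.8712 ≈ 15.4275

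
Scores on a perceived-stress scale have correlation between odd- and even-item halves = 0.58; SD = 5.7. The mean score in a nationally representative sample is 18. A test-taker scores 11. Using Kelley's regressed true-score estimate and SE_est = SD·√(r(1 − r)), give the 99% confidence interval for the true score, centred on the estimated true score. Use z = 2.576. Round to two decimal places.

[6.37, 19.35]

Spearman-Brown: r = 2(0.58) / (1 + 0.58) = 1.1600 / 1.5800 ≃ 0.7342
T̂ = r·X + (1 − r)·M = 0.7342×11 + 0.2658×18 ≃ 8.0759 + 4.7848 ≃ 12.8608
SE_est = SD × √(r(1 − r)) = 5.7000 × √0.1952 ≃ 5.7000 × 0.4418 ≃ 2.5181
99% CI: 12.8608 ± 6.4866 ≃ (6.3742, 19.3474)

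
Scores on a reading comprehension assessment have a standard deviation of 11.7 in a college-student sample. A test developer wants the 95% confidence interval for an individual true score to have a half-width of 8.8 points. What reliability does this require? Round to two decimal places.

SEM needed = half-width / z = 8.8/1.96 ≃ 4.4898
r = 1 − (4.4898/11.7)² ≃ 1 − 0.1473 ≃ 0.8527

0.85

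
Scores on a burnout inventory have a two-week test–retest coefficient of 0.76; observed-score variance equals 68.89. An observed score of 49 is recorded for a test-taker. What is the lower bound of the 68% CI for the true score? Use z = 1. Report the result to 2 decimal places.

44.93

SD = √68.89 = 8.3000
SEM = 8.3000 * √(1 − 0.7600) = 8.3000 * √0.2400 ≃ 8.3000 * 0.4899 ≃ 4.0662
1 * SEM ≃ 4.0662
Lower bound: 49 − 4.0662 = 44.9338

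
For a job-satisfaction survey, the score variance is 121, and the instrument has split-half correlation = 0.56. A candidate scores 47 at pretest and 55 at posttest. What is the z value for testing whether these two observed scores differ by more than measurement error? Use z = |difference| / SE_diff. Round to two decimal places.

σ = 121^(1/2) = 11.000
r_full = 2·0.56 / (1 + 0.56) ≈ 0.718
SEM = 11.000*√(1 − 0.718) ≈ 5.842
SE_diff = SEM * √2 ≈ 5.842 * 1.414 ≈ 8.262
z = 8 / 8.262 ≈ 0.968

0.97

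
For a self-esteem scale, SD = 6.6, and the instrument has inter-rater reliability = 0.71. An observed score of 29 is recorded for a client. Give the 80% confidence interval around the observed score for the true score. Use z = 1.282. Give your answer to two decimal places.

SEM = 6.60000 × √(1 − 0.71000) = 6.60000 × √0.29000 ≈ 6.60000 × 0.53852 ≈ 3.55421
Margin = 1.282 × 3.55421 ≈ 4.55650
CI = 29 ± 4.55650 → [24.44350, 33.55650]

[24.44, 33.56]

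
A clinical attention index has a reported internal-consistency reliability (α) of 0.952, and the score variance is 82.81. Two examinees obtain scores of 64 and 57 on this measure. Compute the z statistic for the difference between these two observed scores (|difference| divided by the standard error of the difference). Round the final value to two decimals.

2.48

σ = 82.81^(1/2) = 9.10000
The standard error of measurement is 9.10000*√(1 − 0.95200) ≃ 9.10000*0.21909 ≃ 1.99371.
SE_diff = SEM * √2 ≃ 1.99371 * 1.41421 ≃ 2.81953
z = |64 − 57| / 2.81953 = 7 / 2.81953 ≃ 2.48268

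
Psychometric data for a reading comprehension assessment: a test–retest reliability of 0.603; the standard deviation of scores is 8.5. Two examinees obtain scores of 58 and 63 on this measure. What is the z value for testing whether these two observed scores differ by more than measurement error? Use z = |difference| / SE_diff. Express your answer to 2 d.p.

The standard error of measurement is 8.50000×√(1 − 0.60300) ≃ 8.50000×0.63008 ≃ 5.35567.
SE_diff = √2 × SEM ≃ 7.57407
z = 5 / 7.57407 ≃ 0.66015

0.66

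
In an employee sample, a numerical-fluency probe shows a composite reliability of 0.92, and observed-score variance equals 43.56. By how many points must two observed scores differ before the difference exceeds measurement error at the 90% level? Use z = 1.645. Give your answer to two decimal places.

σ = 43.56^(1/2) = 6.600
The standard error of measurement is 6.600*√(1 − 0.920) ≈ 6.600*0.283 ≈ 1.867.
SE_diff = SEM * √2 ≈ 1.867 * 1.414 ≈ 2.640
Minimum reliable difference = 1.645 * SE_diff ≈ 1.645 * 2.640 ≈ 4.343

4.34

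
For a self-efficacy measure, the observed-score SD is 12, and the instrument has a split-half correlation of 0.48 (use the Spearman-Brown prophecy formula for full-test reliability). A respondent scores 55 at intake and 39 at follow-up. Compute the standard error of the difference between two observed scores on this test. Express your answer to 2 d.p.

Spearman-Brown: r = 2(0.48) / (1 + 0.48) = 0.960 / 1.480 ≃ 0.649
SEM = 12.000·√(1 − 0.649) ≃ 7.113
SE_diff = √2 · SEM ≃ 10.059

10.06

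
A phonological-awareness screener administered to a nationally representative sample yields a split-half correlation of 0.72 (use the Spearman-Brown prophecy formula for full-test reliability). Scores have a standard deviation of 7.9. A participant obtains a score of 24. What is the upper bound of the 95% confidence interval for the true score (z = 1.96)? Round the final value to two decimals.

r_full = 2·0.72 / (1 + 0.72) ≈ 0.8372
SEM = 7.9000 · √(1 − 0.8372) = 7.9000 · √0.1628 ≈ 7.9000 · 0.4035 ≈ 3.1874
Half-width = 1.96·3.1874 ≈ 6.2474
Upper bound: 24 + 6.2474 = 30.2474

30.25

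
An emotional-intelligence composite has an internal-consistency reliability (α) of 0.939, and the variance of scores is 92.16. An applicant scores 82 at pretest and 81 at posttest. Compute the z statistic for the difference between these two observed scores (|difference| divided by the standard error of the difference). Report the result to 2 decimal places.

0.30

σ = 92.16^(1/2) = 9.600
The standard error of measurement is 9.600×√(1 − 0.939) ≃ 9.600×0.247 ≃ 2.371.
SE_diff = √2 × SEM ≃ 3.353
z = 1 / 3.353 ≃ 0.298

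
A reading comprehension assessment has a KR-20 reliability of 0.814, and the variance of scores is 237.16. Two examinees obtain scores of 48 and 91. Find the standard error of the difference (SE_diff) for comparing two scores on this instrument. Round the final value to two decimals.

9.39

σ = 237.16^(1/2) = 15.40000
SEM = 15.40000*√(1 − 0.81400) ≈ 6.64167
Standard error of the difference = 6.64167·√2 ≈ 9.39274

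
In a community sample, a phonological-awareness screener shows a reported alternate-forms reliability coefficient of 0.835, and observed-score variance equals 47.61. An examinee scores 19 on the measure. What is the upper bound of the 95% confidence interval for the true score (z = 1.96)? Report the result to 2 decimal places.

24.49

SD = √47.61 ≃ 6.900
The standard error of measurement is 6.900·√(1 − 0.835) ≃ 6.900·0.406 ≃ 2.803.
1.96 · SEM ≃ 5.493
Upper limit = 19 + 5.493 ≃ 24.493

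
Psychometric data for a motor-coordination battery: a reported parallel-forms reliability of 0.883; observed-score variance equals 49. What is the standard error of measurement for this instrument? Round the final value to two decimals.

2.39

SD = √49 = 7.000
SEM = 7.000 * √(1 − 0.883) = 7.000 * √0.117 ≃ 7.000 * 0.342 ≃ 2.394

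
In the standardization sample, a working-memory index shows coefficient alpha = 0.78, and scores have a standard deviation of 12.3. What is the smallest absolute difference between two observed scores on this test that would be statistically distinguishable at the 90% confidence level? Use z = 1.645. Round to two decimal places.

The standard error of measurement is 12.3000·√(1 − 0.7800) ≈ 12.3000·0.4690 ≈ 5.7692.
SE_diff = √2 · SEM ≈ 8.1589
Minimum reliable difference = 1.645 · SE_diff ≈ 1.645 · 8.1589 ≈ 13.4214

13.42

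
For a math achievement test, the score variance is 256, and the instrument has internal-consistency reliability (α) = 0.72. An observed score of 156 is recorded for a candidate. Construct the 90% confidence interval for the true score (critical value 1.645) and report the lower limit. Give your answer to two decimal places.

σ = 256^(1/2) = 16.000
SEM = 16.000×√(1 − 0.720) ≈ 8.466
Margin = 1.645 × 8.466 ≈ 13.927
Lower bound: 156 − 13.927 = 142.073

142.07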